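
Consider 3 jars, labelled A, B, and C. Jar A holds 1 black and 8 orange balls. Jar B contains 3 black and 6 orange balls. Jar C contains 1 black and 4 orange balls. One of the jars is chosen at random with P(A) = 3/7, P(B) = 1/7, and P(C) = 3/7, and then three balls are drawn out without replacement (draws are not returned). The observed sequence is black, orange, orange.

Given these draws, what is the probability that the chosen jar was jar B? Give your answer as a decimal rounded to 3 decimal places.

Compute the likelihood of the observed sequence for each case: P(data | jar A) = (1/9)(8/8)(7/7) = 0.11111; P(data | jar B) = (3/9)(6/8)(5/7) = 0.17857; P(data | jar C) = (1/5)(4/4)(3/3) = 0.2.
Weighting by the prior gives 3/7 · 0.11111 = 0.047619, 1/7 · 0.17857 = 0.02551, 3/7 · 0.2 = 0.085714; with total 0.15884.
By Bayes' rule, P(jar B | data) = (0.02551) / (0.15884) = 0.1606.

0.161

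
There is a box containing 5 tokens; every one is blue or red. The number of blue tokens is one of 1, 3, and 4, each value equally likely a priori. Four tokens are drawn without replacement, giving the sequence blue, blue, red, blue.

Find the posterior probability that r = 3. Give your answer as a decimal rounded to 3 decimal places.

0.333

Under each hypothesis, the probability of the observed sequence is: P(data | r = 1) = (1/5)(0/4) = 0; P(data | r = 3) = (3/5)(2/4)(2/3)(1/2) = 1/10; P(data | r = 4) = (4/5)(3/4)(1/3)(2/2) = 1/5.
Weighting by the prior gives 1/3 · 0 = 0, 1/3 · 1/10 = 1/30, 1/3 · 1/5 = 1/15; with total 1/10.
Hence P(r = 3 | data) = (1/30) / (1/10) = 1/3.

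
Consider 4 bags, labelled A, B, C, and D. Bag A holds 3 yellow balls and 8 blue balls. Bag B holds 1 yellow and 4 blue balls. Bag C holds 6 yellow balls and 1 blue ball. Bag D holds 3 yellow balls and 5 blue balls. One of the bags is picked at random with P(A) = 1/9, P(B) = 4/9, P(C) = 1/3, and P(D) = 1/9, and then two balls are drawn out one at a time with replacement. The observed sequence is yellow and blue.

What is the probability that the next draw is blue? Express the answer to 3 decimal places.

The likelihood of the observed sequence under each hypothesis: P(data | bag A) = (3/11)(8/11) = 0.19835; P(data | bag B) = (1/5)(4/5) = 0.16; P(data | bag C) = (6/7)(1/7) = 0.12245; P(data | bag D) = (3/8)(5/8) = 0.23438.
The prior-weighted likelihoods are 1/9 · 0.19835 = 0.022039, 4/9 · 0.16 = 0.071111, 1/3 · 0.12245 = 0.040816, 1/9 · 0.23438 = 0.026042; these sum to 0.16001.
Normalising, the posterior is P(bag A | data) = 0.13773, P(bag B | data) = 0.44442, P(bag C | data) = 0.25509, P(bag D | data) = 0.16275.
So P(blue next | data) = Σ P(blue next | H) P(H | data) = (8/11)(0.13773) + (4/5)(0.44442) + (1/7)(0.25509) + (5/8)(0.16275) = 0.59387.

0.594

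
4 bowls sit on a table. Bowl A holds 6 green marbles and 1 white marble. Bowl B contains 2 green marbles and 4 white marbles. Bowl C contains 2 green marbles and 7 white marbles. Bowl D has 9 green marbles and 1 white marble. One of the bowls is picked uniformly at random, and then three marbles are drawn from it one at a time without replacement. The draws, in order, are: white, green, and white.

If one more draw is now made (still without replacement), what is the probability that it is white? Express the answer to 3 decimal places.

0.742

The likelihood of the observed sequence under each hypothesis: P(data | bowl A) = (1/7)(6/6)(0/5) = 0; P(data | bowl B) = (4/6)(2/5)(3/4) = 1/5; P(data | bowl C) = (7/9)(2/8)(6/7) = 1/6; P(data | bowl D) = (1/10)(9/9)(0/8) = 0.
Multiplying each by its prior: 1/4 · 0 = 0, 1/4 · 1/5 = 1/20, 1/4 · 1/6 = 1/24, 1/4 · 0 = 0; with total 11/120.
Dividing through by the total gives posterior P(bowl A | data) = 0, P(bowl B | data) = 6/11, P(bowl C | data) = 5/11, P(bowl D | data) = 0.
So P(white next | data) = Σ P(white next | H) P(H | data) = (2/3)(6/11) + (5/6)(5/11) = 49/66.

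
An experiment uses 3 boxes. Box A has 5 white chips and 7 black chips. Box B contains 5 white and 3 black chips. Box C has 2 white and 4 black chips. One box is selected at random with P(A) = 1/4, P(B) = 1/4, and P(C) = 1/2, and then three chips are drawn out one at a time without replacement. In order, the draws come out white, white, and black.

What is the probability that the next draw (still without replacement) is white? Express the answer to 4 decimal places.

0.3409

For each hypothesis, P(data | H) works out to: P(data | box A) = (5/12)(4/11)(7/10) = 0.10606; P(data | box B) = (5/8)(4/7)(3/6) = 0.17857; P(data | box C) = (2/6)(1/5)(4/4) = 0.066667.
The prior-weighted likelihoods are 1/4 · 0.10606 = 0.026515, 1/4 · 0.17857 = 0.044643, 1/2 · 0.066667 = 0.033333; with total 0.10449.
Dividing through by the total gives posterior P(box A | data) = 0.25375, P(box B | data) = 0.42724, P(box C | data) = 0.31901.
Averaging over the posterior, P(white next | data) = (1/3)(0.25375) + (3/5)(0.42724) + (0)(0.31901) = 0.34093.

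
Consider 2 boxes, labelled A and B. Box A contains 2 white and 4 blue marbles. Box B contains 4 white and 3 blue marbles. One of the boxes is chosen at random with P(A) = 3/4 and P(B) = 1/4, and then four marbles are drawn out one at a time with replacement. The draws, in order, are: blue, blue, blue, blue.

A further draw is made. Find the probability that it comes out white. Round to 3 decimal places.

The likelihood of the observed sequence under each hypothesis: P(data | box A) = (4/6)(4/6)(4/6)(4/6) = 0.19753; P(data | box B) = (3/7)(3/7)(3/7)(3/7) = 0.033736.
Weighting by the prior gives 3/4 · 0.19753 = 0.14815, 1/4 · 0.033736 = 0.008434; these sum to 0.15658.
Normalising, the posterior is P(box A | data) = 0.94614, P(box B | data) = 0.053863.
The predictive probability is P(white next | data) = (1/3)(0.94614) + (4/7)(0.053863) = 0.34616.

0.346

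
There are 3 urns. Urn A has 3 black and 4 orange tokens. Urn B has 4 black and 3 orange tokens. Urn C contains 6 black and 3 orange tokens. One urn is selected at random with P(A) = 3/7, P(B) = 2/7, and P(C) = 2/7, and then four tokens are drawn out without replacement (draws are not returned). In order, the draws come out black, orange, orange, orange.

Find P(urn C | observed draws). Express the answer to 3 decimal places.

0.070

The likelihood of the observed sequence under each hypothesis: P(data | urn A) = (3/7)(4/6)(3/5)(2/4) = 0.085714; P(data | urn B) = (4/7)(3/6)(2/5)(1/4) = 0.028571; P(data | urn C) = (6/9)(3/8)(2/7)(1/6) = 0.011905.
The prior-weighted likelihoods are 3/7 · 0.085714 = 0.036735, 2/7 · 0.028571 = 0.0081633, 2/7 · 0.011905 = 0.0034014; with total 0.048299.
Therefore the posterior P(urn C | data) = (0.0034014) / (0.048299) = 0.070423.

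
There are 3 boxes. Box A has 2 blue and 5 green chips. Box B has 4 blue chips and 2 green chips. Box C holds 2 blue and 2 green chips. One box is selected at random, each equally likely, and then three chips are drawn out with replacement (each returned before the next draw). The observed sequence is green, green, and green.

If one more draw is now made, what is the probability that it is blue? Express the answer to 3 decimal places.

0.363

Under each hypothesis, the probability of the observed sequence is: P(data | box A) = (5/7)(5/7)(5/7) = 0.36443; P(data | box B) = (2/6)(2/6)(2/6) = 0.037037; P(data | box C) = (2/4)(2/4)(2/4) = 0.125.
Multiplying each by its prior: 1/3 · 0.36443 = 0.12148, 1/3 · 0.037037 = 0.012346, 1/3 · 0.125 = 0.041667; these sum to 0.17549.
Dividing through by the total gives posterior P(box A | data) = 0.69222, P(box B | data) = 0.07035, P(box C | data) = 0.23743.
The predictive probability is P(blue next | data) = (2/7)(0.69222) + (2/3)(0.07035) + (1/2)(0.23743) = 0.36339.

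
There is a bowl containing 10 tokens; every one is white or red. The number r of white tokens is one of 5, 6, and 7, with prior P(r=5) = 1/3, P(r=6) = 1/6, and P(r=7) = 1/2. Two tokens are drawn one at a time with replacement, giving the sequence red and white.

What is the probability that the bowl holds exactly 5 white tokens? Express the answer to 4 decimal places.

0.3650

Under each hypothesis, the probability of the observed sequence is: P(data | r = 5) = (5/10)(5/10) = 1/4; P(data | r = 6) = (4/10)(6/10) = 6/25; P(data | r = 7) = (3/10)(7/10) = 21/100.
Multiplying each by its prior: 1/3 · 1/4 = 1/12, 1/6 · 6/25 = 1/25, 1/2 · 21/100 = 21/200; with total 137/600.
So P(r = 5 | data) = (1/12) / (137/600) = 50/137.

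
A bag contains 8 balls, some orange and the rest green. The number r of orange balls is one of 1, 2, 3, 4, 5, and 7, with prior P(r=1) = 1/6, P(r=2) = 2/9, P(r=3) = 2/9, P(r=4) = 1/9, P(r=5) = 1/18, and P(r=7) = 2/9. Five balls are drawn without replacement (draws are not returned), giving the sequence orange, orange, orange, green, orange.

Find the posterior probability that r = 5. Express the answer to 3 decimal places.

0.092

For each hypothesis, P(data | H) works out to: P(data | r = 1) = (1/8)(0/7) = 0; P(data | r = 2) = (2/8)(1/7)(0/6) = 0; P(data | r = 3) = (3/8)(2/7)(1/6)(5/5)(0/4) = 0; P(data | r = 4) = (4/8)(3/7)(2/6)(4/5)(1/4) = 0.014286; P(data | r = 5) = (5/8)(4/7)(3/6)(3/5)(2/4) = 0.053571; P(data | r = 7) = (7/8)(6/7)(5/6)(1/5)(4/4) = 0.125.
Multiplying each by its prior: 1/6 · 0 = 0, 2/9 · 0 = 0, 2/9 · 0 = 0, 1/9 · 0.014286 = 0.0015873, 1/18 · 0.053571 = 0.0029762, 2/9 · 0.125 = 0.027778; summing to 0.032341.
So P(r = 5 | data) = (0.0029762) / (0.032341) = 0.092025.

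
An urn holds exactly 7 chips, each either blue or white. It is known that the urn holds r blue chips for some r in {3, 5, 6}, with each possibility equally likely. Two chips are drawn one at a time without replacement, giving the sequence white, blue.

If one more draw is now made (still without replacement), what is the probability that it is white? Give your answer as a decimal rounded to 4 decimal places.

0.3286

For each hypothesis, P(data | H) works out to: P(data | r = 3) = (4/7)(3/6) = 2/7; P(data | r = 5) = (2/7)(5/6) = 5/21; P(data | r = 6) = (1/7)(6/6) = 1/7.
Multiplying each by its prior: 1/3 · 2/7 = 2/21, 1/3 · 5/21 = 5/63, 1/3 · 1/7 = 1/21; these sum to 2/9.
Dividing through by the total gives posterior P(r = 3 | data) = 3/7, P(r = 5 | data) = 5/14, P(r = 6 | data) = 3/14.
The predictive probability is P(white next | data) = (3/5)(3/7) + (1/5)(5/14) + (0)(3/14) = 23/70.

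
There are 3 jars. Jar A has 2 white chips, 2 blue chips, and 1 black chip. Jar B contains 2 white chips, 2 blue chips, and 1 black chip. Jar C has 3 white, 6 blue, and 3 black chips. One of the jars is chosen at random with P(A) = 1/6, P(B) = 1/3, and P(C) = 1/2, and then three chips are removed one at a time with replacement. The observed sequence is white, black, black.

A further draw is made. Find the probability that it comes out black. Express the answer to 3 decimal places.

0.225

Compute the likelihood of the observed sequence for each case: P(data | jar A) = (2/5)(1/5)(1/5) = 0.016; P(data | jar B) = (2/5)(1/5)(1/5) = 0.016; P(data | jar C) = (3/12)(3/12)(3/12) = 0.015625.
Weighting by the prior gives 1/6 · 0.016 = 0.0026667, 1/3 · 0.016 = 0.0053333, 1/2 · 0.015625 = 0.0078125; summing to 0.015813.
The posterior is then P(jar A | data) = 0.16864, P(jar B | data) = 0.33729, P(jar C | data) = 0.49407.
Averaging over the posterior, P(black next | data) = (1/5)(0.16864) + (1/5)(0.33729) + (1/4)(0.49407) = 0.2247.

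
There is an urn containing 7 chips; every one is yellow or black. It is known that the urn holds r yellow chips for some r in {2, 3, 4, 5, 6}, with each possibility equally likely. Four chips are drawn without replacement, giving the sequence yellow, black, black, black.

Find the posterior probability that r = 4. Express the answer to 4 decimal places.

Under each hypothesis, the probability of the observed sequence is: P(data | r = 2) = (2/7)(5/6)(4/5)(3/4) = 1/7; P(data | r = 3) = (3/7)(4/6)(3/5)(2/4) = 3/35; P(data | r = 4) = (4/7)(3/6)(2/5)(1/4) = 1/35; P(data | r = 5) = (5/7)(2/6)(1/5)(0/4) = 0; P(data | r = 6) = (6/7)(1/6)(0/5) = 0.
Weighting by the prior gives 1/5 · 1/7 = 1/35, 1/5 · 3/35 = 3/175, 1/5 · 1/35 = 1/175, 1/5 · 0 = 0, 1/5 · 0 = 0; these sum to 9/175.
Hence P(r = 4 | data) = (1/175) / (9/175) = 1/9.

0.1111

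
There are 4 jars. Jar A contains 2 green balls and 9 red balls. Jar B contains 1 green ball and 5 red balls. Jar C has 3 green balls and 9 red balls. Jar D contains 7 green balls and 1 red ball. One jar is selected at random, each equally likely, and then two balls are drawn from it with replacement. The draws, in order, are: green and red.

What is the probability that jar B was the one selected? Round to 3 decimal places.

0.238

The likelihood of the observed sequence under each hypothesis: P(data | jar A) = (2/11)(9/11) = 0.14876; P(data | jar B) = (1/6)(5/6) = 0.13889; P(data | jar C) = (3/12)(9/12) = 0.1875; P(data | jar D) = (7/8)(1/8) = 0.10938.
Weighting by the prior gives 1/4 · 0.14876 = 0.03719, 1/4 · 0.13889 = 0.034722, 1/4 · 0.1875 = 0.046875, 1/4 · 0.10938 = 0.027344; summing to 0.14613.
Therefore the posterior P(jar B | data) = (0.034722) / (0.14613) = 0.23761.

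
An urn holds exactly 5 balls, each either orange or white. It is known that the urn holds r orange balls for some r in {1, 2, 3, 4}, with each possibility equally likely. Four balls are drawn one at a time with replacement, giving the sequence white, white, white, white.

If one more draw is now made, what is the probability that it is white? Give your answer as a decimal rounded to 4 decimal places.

0.7345

Compute the likelihood of the observed sequence for each case: P(data | r = 1) = (4/5)(4/5)(4/5)(4/5) = 0.4096; P(data | r = 2) = (3/5)(3/5)(3/5)(3/5) = 0.1296; P(data | r = 3) = (2/5)(2/5)(2/5)(2/5) = 0.0256; P(data | r = 4) = (1/5)(1/5)(1/5)(1/5) = 0.0016.
The prior-weighted likelihoods are 1/4 · 0.4096 = 0.1024, 1/4 · 0.1296 = 0.0324, 1/4 · 0.0256 = 0.0064, 1/4 · 0.0016 = 0.0004; these sum to 0.1416.
Dividing through by the total gives posterior P(r = 1 | data) = 0.72316, P(r = 2 | data) = 0.22881, P(r = 3 | data) = 0.045198, P(r = 4 | data) = 0.0028249.
So P(white next | data) = Σ P(white next | H) P(H | data) = (4/5)(0.72316) + (3/5)(0.22881) + (2/5)(0.045198) + (1/5)(0.0028249) = 0.73446.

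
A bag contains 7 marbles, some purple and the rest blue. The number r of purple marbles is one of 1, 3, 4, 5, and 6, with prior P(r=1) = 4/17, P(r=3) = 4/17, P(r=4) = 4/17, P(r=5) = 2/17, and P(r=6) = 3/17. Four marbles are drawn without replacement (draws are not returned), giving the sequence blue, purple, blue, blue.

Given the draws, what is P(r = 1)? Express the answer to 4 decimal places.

0.5556

Compute the likelihood of the observed sequence for each case: P(data | r = 1) = (6/7)(1/6)(5/5)(4/4) = 1/7; P(data | r = 3) = (4/7)(3/6)(3/5)(2/4) = 3/35; P(data | r = 4) = (3/7)(4/6)(2/5)(1/4) = 1/35; P(data | r = 5) = (2/7)(5/6)(1/5)(0/4) = 0; P(data | r = 6) = (1/7)(6/6)(0/5) = 0.
The prior-weighted likelihoods are 4/17 · 1/7 = 4/119, 4/17 · 3/35 = 12/595, 4/17 · 1/35 = 4/595, 2/17 · 0 = 0, 3/17 · 0 = 0; with total 36/595.
Therefore the posterior P(r = 1 | data) = (4/119) / (36/595) = 5/9.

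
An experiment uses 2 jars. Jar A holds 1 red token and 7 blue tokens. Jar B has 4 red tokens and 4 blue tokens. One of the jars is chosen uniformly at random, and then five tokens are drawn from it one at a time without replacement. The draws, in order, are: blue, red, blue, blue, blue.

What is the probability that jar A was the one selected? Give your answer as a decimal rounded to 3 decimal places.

Under each hypothesis, the probability of the observed sequence is: P(data | jar A) = (7/8)(1/7)(6/6)(5/5)(4/4) = 1/8; P(data | jar B) = (4/8)(4/7)(3/6)(2/5)(1/4) = 1/70.
Weighting by the prior gives 1/2 · 1/8 = 1/16, 1/2 · 1/70 = 1/140; summing to 39/560.
By Bayes' rule, P(jar A | data) = (1/16) / (39/560) = 35/39.

0.897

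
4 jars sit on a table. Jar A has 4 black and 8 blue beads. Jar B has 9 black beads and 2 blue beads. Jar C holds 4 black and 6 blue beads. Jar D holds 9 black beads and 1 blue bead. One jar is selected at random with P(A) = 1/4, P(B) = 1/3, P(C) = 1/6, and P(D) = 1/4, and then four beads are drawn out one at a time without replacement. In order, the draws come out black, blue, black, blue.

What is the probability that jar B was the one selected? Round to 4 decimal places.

For each hypothesis, P(data | H) works out to: P(data | jar A) = (4/12)(8/11)(3/10)(7/9) = 0.056566; P(data | jar B) = (9/11)(2/10)(8/9)(1/8) = 0.018182; P(data | jar C) = (4/10)(6/9)(3/8)(5/7) = 0.071429; P(data | jar D) = (9/10)(1/9)(8/8)(0/7) = 0.
The prior-weighted likelihoods are 1/4 · 0.056566 = 0.014141, 1/3 · 0.018182 = 0.0060606, 1/6 · 0.071429 = 0.011905, 1/4 · 0 = 0; these sum to 0.032107.
So P(jar B | data) = (0.0060606) / (0.032107) = 0.18876.

0.1888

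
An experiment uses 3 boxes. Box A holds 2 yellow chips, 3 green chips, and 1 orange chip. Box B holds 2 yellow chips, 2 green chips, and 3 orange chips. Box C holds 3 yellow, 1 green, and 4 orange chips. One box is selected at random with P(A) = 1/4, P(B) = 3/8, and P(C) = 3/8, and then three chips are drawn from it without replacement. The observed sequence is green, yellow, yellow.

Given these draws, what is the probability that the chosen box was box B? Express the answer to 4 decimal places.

0.2712

Compute the likelihood of the observed sequence for each case: P(data | box A) = (3/6)(2/5)(1/4) = 0.05; P(data | box B) = (2/7)(2/6)(1/5) = 0.019048; P(data | box C) = (1/8)(3/7)(2/6) = 0.017857.
Multiplying each by its prior: 1/4 · 0.05 = 0.0125, 3/8 · 0.019048 = 0.0071429, 3/8 · 0.017857 = 0.0066964; with total 0.026339.
So P(box B | data) = (0.0071429) / (0.026339) = 0.27119.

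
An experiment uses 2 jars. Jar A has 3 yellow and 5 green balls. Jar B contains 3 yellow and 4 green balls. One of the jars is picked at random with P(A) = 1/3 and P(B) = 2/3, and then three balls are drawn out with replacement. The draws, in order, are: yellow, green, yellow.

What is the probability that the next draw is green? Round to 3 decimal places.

Under each hypothesis, the probability of the observed sequence is: P(data | jar A) = (3/8)(5/8)(3/8) = 0.087891; P(data | jar B) = (3/7)(4/7)(3/7) = 0.10496.
Weighting by the prior gives 1/3 · 0.087891 = 0.029297, 2/3 · 0.10496 = 0.069971; these sum to 0.099268.
Dividing through by the total gives posterior P(jar A | data) = 0.29513, P(jar B | data) = 0.70487.
So P(green next | data) = Σ P(green next | H) P(H | data) = (5/8)(0.29513) + (4/7)(0.70487) = 0.58724.

0.587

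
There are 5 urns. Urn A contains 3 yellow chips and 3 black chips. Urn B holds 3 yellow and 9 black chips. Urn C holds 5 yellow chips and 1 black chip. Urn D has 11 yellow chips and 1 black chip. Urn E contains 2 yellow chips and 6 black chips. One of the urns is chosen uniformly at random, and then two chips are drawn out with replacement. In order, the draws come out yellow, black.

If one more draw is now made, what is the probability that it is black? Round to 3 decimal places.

Under each hypothesis, the probability of the observed sequence is: P(data | urn A) = (3/6)(3/6) = 1/4; P(data | urn B) = (3/12)(9/12) = 3/16; P(data | urn C) = (5/6)(1/6) = 5/36; P(data | urn D) = (11/12)(1/12) = 11/144; P(data | urn E) = (2/8)(6/8) = 3/16.
Multiplying each by its prior: 1/5 · 1/4 = 1/20, 1/5 · 3/16 = 3/80, 1/5 · 5/36 = 1/36, 1/5 · 11/144 = 11/720, 1/5 · 3/16 = 3/80; with total 121/720.
Normalising, the posterior is P(urn A | data) = 36/121, P(urn B | data) = 27/121, P(urn C | data) = 20/121, P(urn D | data) = 1/11, P(urn E | data) = 27/121.
The predictive probability is P(black next | data) = (1/2)(36/121) + (3/4)(27/121) + (1/6)(20/121) + (1/12)(1/11) + (3/4)(27/121) = 251/484.

0.519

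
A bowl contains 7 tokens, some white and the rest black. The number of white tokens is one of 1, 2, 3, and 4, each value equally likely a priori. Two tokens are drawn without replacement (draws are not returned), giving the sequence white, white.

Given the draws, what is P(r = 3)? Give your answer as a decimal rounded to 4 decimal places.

0.3000

Under each hypothesis, the probability of the observed sequence is: P(data | r = 1) = (1/7)(0/6) = 0; P(data | r = 2) = (2/7)(1/6) = 1/21; P(data | r = 3) = (3/7)(2/6) = 1/7; P(data | r = 4) = (4/7)(3/6) = 2/7.
The prior-weighted likelihoods are 1/4 · 0 = 0, 1/4 · 1/21 = 1/84, 1/4 · 1/7 = 1/28, 1/4 · 2/7 = 1/14; these sum to 5/42.
By Bayes' rule, P(r = 3 | data) = (1/28) / (5/42) = 3/10.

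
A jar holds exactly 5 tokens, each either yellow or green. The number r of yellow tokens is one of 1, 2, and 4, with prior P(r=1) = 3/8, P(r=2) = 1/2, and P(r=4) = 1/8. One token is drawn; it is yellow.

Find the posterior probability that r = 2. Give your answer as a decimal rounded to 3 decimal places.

0.533

Compute the likelihood of this draw for each case: P(data | r = 1) = (1/5) = 1/5; P(data | r = 2) = (2/5) = 2/5; P(data | r = 4) = (4/5) = 4/5.
Multiplying each by its prior: 3/8 · 1/5 = 3/40, 1/2 · 2/5 = 1/5, 1/8 · 4/5 = 1/10; with total 3/8.
Therefore the posterior P(r = 2 | data) = (1/5) / (3/8) = 8/15.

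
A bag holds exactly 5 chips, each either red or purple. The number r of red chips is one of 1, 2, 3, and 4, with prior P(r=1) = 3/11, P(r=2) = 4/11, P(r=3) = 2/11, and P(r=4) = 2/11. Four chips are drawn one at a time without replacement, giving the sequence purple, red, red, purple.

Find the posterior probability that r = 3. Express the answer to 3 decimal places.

0.333

Under each hypothesis, the probability of the observed sequence is: P(data | r = 1) = (4/5)(1/4)(0/3) = 0; P(data | r = 2) = (3/5)(2/4)(1/3)(2/2) = 1/10; P(data | r = 3) = (2/5)(3/4)(2/3)(1/2) = 1/10; P(data | r = 4) = (1/5)(4/4)(3/3)(0/2) = 0.
Multiplying each by its prior: 3/11 · 0 = 0, 4/11 · 1/10 = 2/55, 2/11 · 1/10 = 1/55, 2/11 · 0 = 0; with total 3/55.
Therefore the posterior P(r = 3 | data) = (1/55) / (3/55) = 1/3.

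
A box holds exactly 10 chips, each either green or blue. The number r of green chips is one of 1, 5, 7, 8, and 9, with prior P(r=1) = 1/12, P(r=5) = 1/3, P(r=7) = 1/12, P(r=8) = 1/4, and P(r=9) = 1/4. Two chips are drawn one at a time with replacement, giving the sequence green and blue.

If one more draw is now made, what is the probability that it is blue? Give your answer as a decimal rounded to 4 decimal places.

0.3741

Compute the likelihood of the observed sequence for each case: P(data | r = 1) = (1/10)(9/10) = 9/100; P(data | r = 5) = (5/10)(5/10) = 1/4; P(data | r = 7) = (7/10)(3/10) = 21/100; P(data | r = 8) = (8/10)(2/10) = 4/25; P(data | r = 9) = (9/10)(1/10) = 9/100.
Weighting by the prior gives 1/12 · 9/100 = 3/400, 1/3 · 1/4 = 1/12, 1/12 · 21/100 = 7/400, 1/4 · 4/25 = 1/25, 1/4 · 9/100 = 9/400; summing to 41/240.
The posterior is then P(r = 1 | data) = 0.043902, P(r = 5 | data) = 0.4878, P(r = 7 | data) = 0.10244, P(r = 8 | data) = 0.23415, P(r = 9 | data) = 0.13171.
Averaging over the posterior, P(blue next | data) = (9/10)(0.043902) + (1/2)(0.4878) + (3/10)(0.10244) + (1/5)(0.23415) + (1/10)(0.13171) = 0.37415.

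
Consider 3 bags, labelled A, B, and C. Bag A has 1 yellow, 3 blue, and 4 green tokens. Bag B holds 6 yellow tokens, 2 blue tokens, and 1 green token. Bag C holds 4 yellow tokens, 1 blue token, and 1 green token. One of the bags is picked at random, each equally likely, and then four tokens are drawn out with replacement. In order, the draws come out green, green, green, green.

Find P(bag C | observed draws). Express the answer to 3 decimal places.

Compute the likelihood of the observed sequence for each case: P(data | bag A) = (4/8)(4/8)(4/8)(4/8) = 0.0625; P(data | bag B) = (1/9)(1/9)(1/9)(1/9) = 0.00015242; P(data | bag C) = (1/6)(1/6)(1/6)(1/6) = 0.0007716.
The prior-weighted likelihoods are 1/3 · 0.0625 = 0.020833, 1/3 · 0.00015242 = 5.0805e-05, 1/3 · 0.0007716 = 0.0002572; these sum to 0.021141.
So P(bag C | data) = (0.0002572) / (0.021141) = 0.012166.

0.012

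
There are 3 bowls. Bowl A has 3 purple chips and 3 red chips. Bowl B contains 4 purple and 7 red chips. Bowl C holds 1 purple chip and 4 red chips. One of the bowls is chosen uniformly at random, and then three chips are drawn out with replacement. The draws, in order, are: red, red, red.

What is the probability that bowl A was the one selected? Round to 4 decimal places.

0.1397

For each hypothesis, P(data | H) works out to: P(data | bowl A) = (3/6)(3/6)(3/6) = 0.125; P(data | bowl B) = (7/11)(7/11)(7/11) = 0.2577; P(data | bowl C) = (4/5)(4/5)(4/5) = 0.512.
Weighting by the prior gives 1/3 · 0.125 = 0.041667, 1/3 · 0.2577 = 0.0859, 1/3 · 0.512 = 0.17067; these sum to 0.29823.
So P(bowl A | data) = (0.041667) / (0.29823) = 0.13971.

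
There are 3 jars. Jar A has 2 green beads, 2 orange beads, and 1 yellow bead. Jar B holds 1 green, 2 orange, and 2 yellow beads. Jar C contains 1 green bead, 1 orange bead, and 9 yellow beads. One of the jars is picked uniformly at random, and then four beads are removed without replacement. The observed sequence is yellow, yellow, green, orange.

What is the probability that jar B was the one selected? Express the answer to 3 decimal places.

0.786

Under each hypothesis, the probability of the observed sequence is: P(data | jar A) = (1/5)(0/4) = 0; P(data | jar B) = (2/5)(1/4)(1/3)(2/2) = 1/30; P(data | jar C) = (9/11)(8/10)(1/9)(1/8) = 1/110.
Multiplying each by its prior: 1/3 · 0 = 0, 1/3 · 1/30 = 1/90, 1/3 · 1/110 = 1/330; with total 7/495.
So P(jar B | data) = (1/90) / (7/495) = 11/14.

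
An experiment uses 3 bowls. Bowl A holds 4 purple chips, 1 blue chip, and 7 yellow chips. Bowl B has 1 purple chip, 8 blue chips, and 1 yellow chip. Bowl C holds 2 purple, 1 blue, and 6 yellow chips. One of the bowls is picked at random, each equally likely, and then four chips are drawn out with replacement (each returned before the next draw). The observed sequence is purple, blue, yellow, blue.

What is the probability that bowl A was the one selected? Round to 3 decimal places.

0.141

The likelihood of the observed sequence under each hypothesis: P(data | bowl A) = (4/12)(1/12)(7/12)(1/12) = 0.0013503; P(data | bowl B) = (1/10)(8/10)(1/10)(8/10) = 0.0064; P(data | bowl C) = (2/9)(1/9)(6/9)(1/9) = 0.001829.
Multiplying each by its prior: 1/3 · 0.0013503 = 0.0004501, 1/3 · 0.0064 = 0.0021333, 1/3 · 0.001829 = 0.00060966; summing to 0.0031931.
Hence P(bowl A | data) = (0.0004501) / (0.0031931) = 0.14096.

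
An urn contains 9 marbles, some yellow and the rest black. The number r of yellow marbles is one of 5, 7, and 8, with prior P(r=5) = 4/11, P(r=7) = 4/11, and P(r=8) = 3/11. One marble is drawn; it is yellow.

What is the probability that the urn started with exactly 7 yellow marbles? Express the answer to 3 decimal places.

0.389

For each hypothesis, P(data | H) works out to: P(data | r = 5) = (5/9) = 5/9; P(data | r = 7) = (7/9) = 7/9; P(data | r = 8) = (8/9) = 8/9.
The prior-weighted likelihoods are 4/11 · 5/9 = 20/99, 4/11 · 7/9 = 28/99, 3/11 · 8/9 = 8/33; with total 8/11.
So P(r = 7 | data) = (28/99) / (8/11) = 7/18.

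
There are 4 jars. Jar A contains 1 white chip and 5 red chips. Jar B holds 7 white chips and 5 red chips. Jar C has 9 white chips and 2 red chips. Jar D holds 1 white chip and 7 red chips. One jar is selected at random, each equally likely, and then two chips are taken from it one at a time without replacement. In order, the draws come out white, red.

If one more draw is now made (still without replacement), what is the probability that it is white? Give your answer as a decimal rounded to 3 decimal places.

0.423

Compute the likelihood of the observed sequence for each case: P(data | jar A) = (1/6)(5/5) = 0.16667; P(data | jar B) = (7/12)(5/11) = 0.26515; P(data | jar C) = (9/11)(2/10) = 0.16364; P(data | jar D) = (1/8)(7/7) = 0.125.
Weighting by the prior gives 1/4 · 0.16667 = 0.041667, 1/4 · 0.26515 = 0.066288, 1/4 · 0.16364 = 0.040909, 1/4 · 0.125 = 0.03125; summing to 0.18011.
The posterior is then P(jar A | data) = 0.23134, P(jar B | data) = 0.36803, P(jar C | data) = 0.22713, P(jar D | data) = 0.1735.
So P(white next | data) = Σ P(white next | H) P(H | data) = (0)(0.23134) + (3/5)(0.36803) + (8/9)(0.22713) + (0)(0.1735) = 0.42271.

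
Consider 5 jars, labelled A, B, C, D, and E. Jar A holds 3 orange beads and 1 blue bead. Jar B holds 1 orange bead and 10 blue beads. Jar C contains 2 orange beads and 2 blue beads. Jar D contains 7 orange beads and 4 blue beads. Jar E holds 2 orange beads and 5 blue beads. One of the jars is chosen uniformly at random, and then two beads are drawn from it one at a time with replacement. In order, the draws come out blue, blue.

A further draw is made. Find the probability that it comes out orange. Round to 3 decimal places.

Compute the likelihood of the observed sequence for each case: P(data | jar A) = (1/4)(1/4) = 0.0625; P(data | jar B) = (10/11)(10/11) = 0.82645; P(data | jar C) = (2/4)(2/4) = 0.25; P(data | jar D) = (4/11)(4/11) = 0.13223; P(data | jar E) = (5/7)(5/7) = 0.5102.
The prior-weighted likelihoods are 1/5 · 0.0625 = 0.0125, 1/5 · 0.82645 = 0.16529, 1/5 · 0.25 = 0.05, 1/5 · 0.13223 = 0.026446, 1/5 · 0.5102 = 0.10204; summing to 0.35628.
Normalising, the posterior is P(jar A | data) = 0.035085, P(jar B | data) = 0.46394, P(jar C | data) = 0.14034, P(jar D | data) = 0.07423, P(jar E | data) = 0.28641.
Averaging over the posterior, P(orange next | data) = (3/4)(0.035085) + (1/11)(0.46394) + (1/2)(0.14034) + (7/11)(0.07423) + (2/7)(0.28641) = 0.26773.

0.268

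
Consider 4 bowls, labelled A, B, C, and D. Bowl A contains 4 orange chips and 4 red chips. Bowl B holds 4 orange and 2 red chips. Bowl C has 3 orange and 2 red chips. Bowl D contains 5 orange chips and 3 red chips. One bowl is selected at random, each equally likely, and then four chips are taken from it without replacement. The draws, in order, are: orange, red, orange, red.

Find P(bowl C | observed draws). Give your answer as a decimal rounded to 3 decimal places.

For each hypothesis, P(data | H) works out to: P(data | bowl A) = (4/8)(4/7)(3/6)(3/5) = 3/35; P(data | bowl B) = (4/6)(2/5)(3/4)(1/3) = 1/15; P(data | bowl C) = (3/5)(2/4)(2/3)(1/2) = 1/10; P(data | bowl D) = (5/8)(3/7)(4/6)(2/5) = 1/14.
The prior-weighted likelihoods are 1/4 · 3/35 = 3/140, 1/4 · 1/15 = 1/60, 1/4 · 1/10 = 1/40, 1/4 · 1/14 = 1/56; these sum to 17/210.
By Bayes' rule, P(bowl C | data) = (1/40) / (17/210) = 21/68.

0.309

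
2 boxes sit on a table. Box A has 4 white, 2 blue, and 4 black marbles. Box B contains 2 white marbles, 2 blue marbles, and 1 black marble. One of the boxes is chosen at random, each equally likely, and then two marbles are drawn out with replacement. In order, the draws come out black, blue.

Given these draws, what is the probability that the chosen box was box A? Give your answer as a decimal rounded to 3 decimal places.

Compute the likelihood of the observed sequence for each case: P(data | box A) = (4/10)(2/10) = 2/25; P(data | box B) = (1/5)(2/5) = 2/25.
Multiplying each by its prior: 1/2 · 2/25 = 1/25, 1/2 · 2/25 = 1/25; with total 2/25.
By Bayes' rule, P(box A | data) = (1/25) / (2/25) = 1/2.

0.500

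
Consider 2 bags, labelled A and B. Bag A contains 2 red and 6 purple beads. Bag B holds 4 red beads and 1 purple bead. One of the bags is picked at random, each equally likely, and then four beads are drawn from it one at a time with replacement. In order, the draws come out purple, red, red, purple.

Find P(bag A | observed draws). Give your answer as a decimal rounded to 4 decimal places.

The likelihood of the observed sequence under each hypothesis: P(data | bag A) = (6/8)(2/8)(2/8)(6/8) = 0.035156; P(data | bag B) = (1/5)(4/5)(4/5)(1/5) = 0.0256.
Weighting by the prior gives 1/2 · 0.035156 = 0.017578, 1/2 · 0.0256 = 0.0128; with total 0.030378.
By Bayes' rule, P(bag A | data) = (0.017578) / (0.030378) = 0.57864.

0.5786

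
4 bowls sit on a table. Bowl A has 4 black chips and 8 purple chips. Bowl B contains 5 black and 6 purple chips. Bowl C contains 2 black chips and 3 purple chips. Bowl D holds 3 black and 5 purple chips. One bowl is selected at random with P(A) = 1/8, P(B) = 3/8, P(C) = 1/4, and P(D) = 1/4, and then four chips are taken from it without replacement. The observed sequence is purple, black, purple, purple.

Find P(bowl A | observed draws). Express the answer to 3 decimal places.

0.150

For each hypothesis, P(data | H) works out to: P(data | bowl A) = (8/12)(4/11)(7/10)(6/9) = 0.11313; P(data | bowl B) = (6/11)(5/10)(5/9)(4/8) = 0.075758; P(data | bowl C) = (3/5)(2/4)(2/3)(1/2) = 0.1; P(data | bowl D) = (5/8)(3/7)(4/6)(3/5) = 0.10714.
The prior-weighted likelihoods are 1/8 · 0.11313 = 0.014141, 3/8 · 0.075758 = 0.028409, 1/4 · 0.1 = 0.025, 1/4 · 0.10714 = 0.026786; summing to 0.094336.
By Bayes' rule, P(bowl A | data) = (0.014141) / (0.094336) = 0.1499.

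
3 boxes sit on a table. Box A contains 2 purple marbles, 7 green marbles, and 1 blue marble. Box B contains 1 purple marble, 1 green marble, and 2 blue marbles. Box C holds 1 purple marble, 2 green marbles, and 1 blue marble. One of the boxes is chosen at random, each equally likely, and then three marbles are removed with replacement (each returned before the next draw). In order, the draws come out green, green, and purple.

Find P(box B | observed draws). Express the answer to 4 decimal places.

0.0887

For each hypothesis, P(data | H) works out to: P(data | box A) = (7/10)(7/10)(2/10) = 0.098; P(data | box B) = (1/4)(1/4)(1/4) = 0.015625; P(data | box C) = (2/4)(2/4)(1/4) = 0.0625.
Multiplying each by its prior: 1/3 · 0.098 = 0.032667, 1/3 · 0.015625 = 0.0052083, 1/3 · 0.0625 = 0.020833; with total 0.058708.
By Bayes' rule, P(box B | data) = (0.0052083) / (0.058708) = 0.088715.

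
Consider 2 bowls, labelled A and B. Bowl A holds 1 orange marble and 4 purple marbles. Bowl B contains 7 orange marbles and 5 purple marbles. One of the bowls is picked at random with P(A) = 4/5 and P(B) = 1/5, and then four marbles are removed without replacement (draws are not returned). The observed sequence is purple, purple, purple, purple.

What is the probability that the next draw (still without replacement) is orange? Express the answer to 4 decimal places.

0.9984

For each hypothesis, P(data | H) works out to: P(data | bowl A) = (4/5)(3/4)(2/3)(1/2) = 0.2; P(data | bowl B) = (5/12)(4/11)(3/10)(2/9) = 0.010101.
The prior-weighted likelihoods are 4/5 · 0.2 = 0.16, 1/5 · 0.010101 = 0.0020202; with total 0.16202.
Normalising, the posterior is P(bowl A | data) = 0.98753, P(bowl B | data) = 0.012469.
Averaging over the posterior, P(orange next | data) = (1)(0.98753) + (7/8)(0.012469) = 0.99844.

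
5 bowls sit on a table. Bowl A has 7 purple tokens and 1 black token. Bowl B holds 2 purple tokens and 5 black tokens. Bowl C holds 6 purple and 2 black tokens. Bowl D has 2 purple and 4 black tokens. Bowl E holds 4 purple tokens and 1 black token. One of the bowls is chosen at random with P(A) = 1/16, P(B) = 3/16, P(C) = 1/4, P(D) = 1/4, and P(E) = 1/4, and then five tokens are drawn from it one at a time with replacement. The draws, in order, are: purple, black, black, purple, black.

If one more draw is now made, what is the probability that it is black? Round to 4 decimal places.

0.5920

The likelihood of the observed sequence under each hypothesis: P(data | bowl A) = (7/8)(1/8)(1/8)(7/8)(1/8) = 0.0014954; P(data | bowl B) = (2/7)(5/7)(5/7)(2/7)(5/7) = 0.02975; P(data | bowl C) = (6/8)(2/8)(2/8)(6/8)(2/8) = 0.0087891; P(data | bowl D) = (2/6)(4/6)(4/6)(2/6)(4/6) = 0.032922; P(data | bowl E) = (4/5)(1/5)(1/5)(4/5)(1/5) = 0.00512.
Weighting by the prior gives 1/16 · 0.0014954 = 9.346e-05, 3/16 · 0.02975 = 0.005578, 1/4 · 0.0087891 = 0.0021973, 1/4 · 0.032922 = 0.0082305, 1/4 · 0.00512 = 0.00128; summing to 0.017379.
The posterior is then P(bowl A | data) = 0.0053777, P(bowl B | data) = 0.32096, P(bowl C | data) = 0.12643, P(bowl D | data) = 0.47358, P(bowl E | data) = 0.073651.
Averaging over the posterior, P(black next | data) = (1/8)(0.0053777) + (5/7)(0.32096) + (1/4)(0.12643) + (2/3)(0.47358) + (1/5)(0.073651) = 0.59199.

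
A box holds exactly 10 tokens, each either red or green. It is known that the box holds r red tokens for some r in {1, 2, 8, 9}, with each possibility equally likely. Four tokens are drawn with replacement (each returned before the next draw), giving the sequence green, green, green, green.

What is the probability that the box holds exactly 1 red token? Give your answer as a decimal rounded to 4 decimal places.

Under each hypothesis, the probability of the observed sequence is: P(data | r = 1) = (9/10)(9/10)(9/10)(9/10) = 0.6561; P(data | r = 2) = (8/10)(8/10)(8/10)(8/10) = 0.4096; P(data | r = 8) = (2/10)(2/10)(2/10)(2/10) = 0.0016; P(data | r = 9) = (1/10)(1/10)(1/10)(1/10) = 0.0001.
Weighting by the prior gives 1/4 · 0.6561 = 0.16403, 1/4 · 0.4096 = 0.1024, 1/4 · 0.0016 = 0.0004, 1/4 · 0.0001 = 2.5e-05; with total 0.26685.
So P(r = 1 | data) = (0.16403) / (0.26685) = 0.61467.

0.6147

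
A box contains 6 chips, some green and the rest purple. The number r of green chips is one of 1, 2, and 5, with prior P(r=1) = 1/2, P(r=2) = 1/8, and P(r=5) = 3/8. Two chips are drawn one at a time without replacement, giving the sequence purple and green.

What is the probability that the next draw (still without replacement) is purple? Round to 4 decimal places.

0.6047

The likelihood of the observed sequence under each hypothesis: P(data | r = 1) = (5/6)(1/5) = 1/6; P(data | r = 2) = (4/6)(2/5) = 4/15; P(data | r = 5) = (1/6)(5/5) = 1/6.
The prior-weighted likelihoods are 1/2 · 1/6 = 1/12, 1/8 · 4/15 = 1/30, 3/8 · 1/6 = 1/16; summing to 43/240.
The posterior is then P(r = 1 | data) = 20/43, P(r = 2 | data) = 8/43, P(r = 5 | data) = 15/43.
The predictive probability is P(purple next | data) = (1)(20/43) + (3/4)(8/43) + (0)(15/43) = 26/43.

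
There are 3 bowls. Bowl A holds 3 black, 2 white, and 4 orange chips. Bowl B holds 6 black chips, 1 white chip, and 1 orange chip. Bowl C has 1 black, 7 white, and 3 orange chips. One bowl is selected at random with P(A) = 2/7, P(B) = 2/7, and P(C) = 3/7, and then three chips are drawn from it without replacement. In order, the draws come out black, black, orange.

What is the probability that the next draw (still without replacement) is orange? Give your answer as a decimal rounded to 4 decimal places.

0.1739

Under each hypothesis, the probability of the observed sequence is: P(data | bowl A) = (3/9)(2/8)(4/7) = 1/21; P(data | bowl B) = (6/8)(5/7)(1/6) = 5/56; P(data | bowl C) = (1/11)(0/10) = 0.
Multiplying each by its prior: 2/7 · 1/21 = 2/147, 2/7 · 5/56 = 5/196, 3/7 · 0 = 0; summing to 23/588.
Normalising, the posterior is P(bowl A | data) = 8/23, P(bowl B | data) = 15/23, P(bowl C | data) = 0.
So P(orange next | data) = Σ P(orange next | H) P(H | data) = (1/2)(8/23) + (0)(15/23) = 4/23.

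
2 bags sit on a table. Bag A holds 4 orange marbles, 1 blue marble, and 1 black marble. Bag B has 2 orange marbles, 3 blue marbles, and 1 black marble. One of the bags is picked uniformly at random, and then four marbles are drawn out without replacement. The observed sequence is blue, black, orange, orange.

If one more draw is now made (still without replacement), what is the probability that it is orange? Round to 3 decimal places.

0.667

Under each hypothesis, the probability of the observed sequence is: P(data | bag A) = (1/6)(1/5)(4/4)(3/3) = 1/30; P(data | bag B) = (3/6)(1/5)(2/4)(1/3) = 1/60.
The prior-weighted likelihoods are 1/2 · 1/30 = 1/60, 1/2 · 1/60 = 1/120; these sum to 1/40.
Dividing through by the total gives posterior P(bag A | data) = 2/3, P(bag B | data) = 1/3.
The predictive probability is P(orange next | data) = (1)(2/3) + (0)(1/3) = 2/3.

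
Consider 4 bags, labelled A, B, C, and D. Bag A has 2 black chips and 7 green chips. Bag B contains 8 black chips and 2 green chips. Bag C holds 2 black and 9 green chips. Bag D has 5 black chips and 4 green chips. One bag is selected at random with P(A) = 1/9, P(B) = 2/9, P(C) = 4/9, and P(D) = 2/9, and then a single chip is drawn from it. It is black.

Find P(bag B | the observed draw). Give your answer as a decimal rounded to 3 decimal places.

Under each hypothesis, the probability of this draw is: P(data | bag A) = (2/9) = 0.22222; P(data | bag B) = (8/10) = 0.8; P(data | bag C) = (2/11) = 0.18182; P(data | bag D) = (5/9) = 0.55556.
Multiplying each by its prior: 1/9 · 0.22222 = 0.024691, 2/9 · 0.8 = 0.17778, 4/9 · 0.18182 = 0.080808, 2/9 · 0.55556 = 0.12346; these sum to 0.40673.
By Bayes' rule, P(bag B | data) = (0.17778) / (0.40673) = 0.43709.

0.437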